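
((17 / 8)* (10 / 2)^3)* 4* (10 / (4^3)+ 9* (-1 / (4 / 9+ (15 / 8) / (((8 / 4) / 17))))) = -63063625 / 150976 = -417.71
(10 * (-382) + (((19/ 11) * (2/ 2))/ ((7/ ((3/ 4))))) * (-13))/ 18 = -212.36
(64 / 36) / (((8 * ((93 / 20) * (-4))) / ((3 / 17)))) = -10 / 4743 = -0.00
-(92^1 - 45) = -47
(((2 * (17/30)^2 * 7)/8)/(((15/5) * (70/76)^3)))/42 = 1982251/347287500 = 0.01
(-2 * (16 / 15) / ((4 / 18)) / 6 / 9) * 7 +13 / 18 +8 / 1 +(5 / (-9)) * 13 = 23 / 90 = 0.26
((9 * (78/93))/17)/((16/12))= 351/1054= 0.33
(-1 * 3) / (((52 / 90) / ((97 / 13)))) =-13095 / 338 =-38.74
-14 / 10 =-7 / 5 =-1.40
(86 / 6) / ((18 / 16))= 344 / 27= 12.74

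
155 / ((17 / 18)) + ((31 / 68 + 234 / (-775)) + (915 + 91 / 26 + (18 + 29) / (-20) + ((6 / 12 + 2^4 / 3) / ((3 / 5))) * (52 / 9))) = 2425890329 / 2134350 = 1136.59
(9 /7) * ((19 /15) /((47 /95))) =3.29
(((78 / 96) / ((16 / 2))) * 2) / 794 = 13 / 50816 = 0.00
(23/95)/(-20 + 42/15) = -23/1634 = -0.01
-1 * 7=-7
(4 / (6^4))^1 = 1 / 324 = 0.00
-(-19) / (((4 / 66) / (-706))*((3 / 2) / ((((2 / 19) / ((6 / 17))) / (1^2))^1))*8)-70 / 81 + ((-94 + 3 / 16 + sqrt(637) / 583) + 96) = -7127473 / 1296 + 7*sqrt(13) / 583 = -5499.55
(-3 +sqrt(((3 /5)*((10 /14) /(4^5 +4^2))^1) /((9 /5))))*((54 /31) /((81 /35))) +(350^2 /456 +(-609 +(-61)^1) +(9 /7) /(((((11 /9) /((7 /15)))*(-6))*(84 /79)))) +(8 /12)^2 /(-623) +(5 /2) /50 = -83791597061 /207587160 +5*sqrt(273) /7254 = -403.63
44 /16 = 11 /4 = 2.75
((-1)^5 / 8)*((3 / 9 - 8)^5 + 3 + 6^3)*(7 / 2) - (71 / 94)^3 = 1159708272535 / 100915956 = 11491.82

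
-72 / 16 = -9 / 2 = -4.50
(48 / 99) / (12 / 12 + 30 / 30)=8 / 33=0.24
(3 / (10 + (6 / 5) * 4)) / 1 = 0.20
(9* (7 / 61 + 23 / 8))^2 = 172423161 / 238144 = 724.03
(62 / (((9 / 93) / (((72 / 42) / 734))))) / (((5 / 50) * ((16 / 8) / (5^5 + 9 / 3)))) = 60120160 / 2569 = 23402.16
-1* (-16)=16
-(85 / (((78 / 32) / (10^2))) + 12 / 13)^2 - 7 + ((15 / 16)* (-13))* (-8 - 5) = -296089007353 / 24336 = -12166708.06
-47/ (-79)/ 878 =0.00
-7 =-7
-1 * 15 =-15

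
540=540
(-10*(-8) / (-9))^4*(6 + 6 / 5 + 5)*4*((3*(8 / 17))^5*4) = 261993005056000 / 38336139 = 6834099.94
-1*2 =-2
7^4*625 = 1500625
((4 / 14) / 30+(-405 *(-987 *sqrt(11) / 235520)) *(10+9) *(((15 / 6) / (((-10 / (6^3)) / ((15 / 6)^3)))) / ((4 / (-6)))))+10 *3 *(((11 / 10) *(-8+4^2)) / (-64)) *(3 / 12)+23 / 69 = -771 / 1120+15379804125 *sqrt(11) / 376832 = 135362.12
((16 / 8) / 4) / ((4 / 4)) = 0.50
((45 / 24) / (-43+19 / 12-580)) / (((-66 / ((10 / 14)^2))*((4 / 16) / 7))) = 375 / 574189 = 0.00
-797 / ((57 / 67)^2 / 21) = -25044131 / 1083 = -23124.77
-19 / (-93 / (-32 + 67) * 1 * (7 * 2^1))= 95 / 186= 0.51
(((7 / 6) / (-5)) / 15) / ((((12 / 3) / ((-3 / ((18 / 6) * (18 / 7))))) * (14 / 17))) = 119 / 64800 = 0.00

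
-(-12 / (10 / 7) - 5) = 67 / 5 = 13.40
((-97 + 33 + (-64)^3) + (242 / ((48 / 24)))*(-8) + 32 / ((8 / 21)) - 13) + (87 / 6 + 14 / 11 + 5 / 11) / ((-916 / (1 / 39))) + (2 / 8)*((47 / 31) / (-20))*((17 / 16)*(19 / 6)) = -2051273838158447 / 7796405760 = -263105.06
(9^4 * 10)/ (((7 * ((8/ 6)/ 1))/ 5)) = 492075/ 14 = 35148.21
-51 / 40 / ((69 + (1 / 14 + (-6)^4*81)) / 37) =-13209 / 29412620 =-0.00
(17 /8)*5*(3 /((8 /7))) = 1785 /64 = 27.89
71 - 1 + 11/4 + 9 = 327/4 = 81.75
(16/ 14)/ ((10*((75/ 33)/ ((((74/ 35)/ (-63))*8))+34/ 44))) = -26048/ 1753255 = -0.01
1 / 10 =0.10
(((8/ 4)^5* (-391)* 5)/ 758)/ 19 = -31280/ 7201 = -4.34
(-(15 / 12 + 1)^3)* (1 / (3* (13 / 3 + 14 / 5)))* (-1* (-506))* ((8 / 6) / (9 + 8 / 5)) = -1536975 / 45368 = -33.88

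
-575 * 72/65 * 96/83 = -794880/1079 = -736.68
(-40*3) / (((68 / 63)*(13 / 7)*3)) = -19.95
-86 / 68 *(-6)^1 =129 / 17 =7.59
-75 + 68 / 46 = -1691 / 23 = -73.52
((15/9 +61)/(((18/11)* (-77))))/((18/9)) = -47/189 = -0.25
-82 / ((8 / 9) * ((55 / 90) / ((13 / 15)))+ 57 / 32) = -921024 / 27047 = -34.05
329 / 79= 4.16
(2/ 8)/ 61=1/ 244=0.00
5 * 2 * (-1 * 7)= -70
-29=-29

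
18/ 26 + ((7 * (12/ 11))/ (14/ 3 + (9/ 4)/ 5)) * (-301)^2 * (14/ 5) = 378609.31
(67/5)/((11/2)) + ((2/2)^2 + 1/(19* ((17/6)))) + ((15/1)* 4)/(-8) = -143721/35530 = -4.05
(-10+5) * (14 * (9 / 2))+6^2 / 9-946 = -1257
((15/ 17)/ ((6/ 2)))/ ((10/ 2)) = 1/ 17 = 0.06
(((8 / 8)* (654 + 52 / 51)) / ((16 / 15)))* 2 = 83515 / 68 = 1228.16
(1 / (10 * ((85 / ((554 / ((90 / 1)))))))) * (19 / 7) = 0.02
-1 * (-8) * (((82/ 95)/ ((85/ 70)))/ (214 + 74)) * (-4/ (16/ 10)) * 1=-287/ 5814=-0.05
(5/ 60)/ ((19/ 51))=17/ 76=0.22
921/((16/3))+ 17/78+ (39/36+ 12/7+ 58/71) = 54743785/310128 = 176.52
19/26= 0.73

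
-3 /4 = -0.75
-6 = -6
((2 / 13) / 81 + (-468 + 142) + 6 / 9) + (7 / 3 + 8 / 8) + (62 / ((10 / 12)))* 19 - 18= 5652514 / 5265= 1073.60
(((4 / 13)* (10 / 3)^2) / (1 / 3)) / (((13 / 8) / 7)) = 22400 / 507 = 44.18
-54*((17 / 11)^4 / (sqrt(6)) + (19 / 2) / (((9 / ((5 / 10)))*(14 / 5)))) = -751689*sqrt(6) / 14641 - 285 / 28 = -135.94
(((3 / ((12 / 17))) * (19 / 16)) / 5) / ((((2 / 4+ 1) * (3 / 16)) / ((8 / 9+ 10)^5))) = 1459832086832 / 2657205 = 549386.32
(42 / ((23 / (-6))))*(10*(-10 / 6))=4200 / 23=182.61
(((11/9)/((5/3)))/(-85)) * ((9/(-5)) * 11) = 363/2125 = 0.17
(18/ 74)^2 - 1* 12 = -16347/ 1369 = -11.94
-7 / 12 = -0.58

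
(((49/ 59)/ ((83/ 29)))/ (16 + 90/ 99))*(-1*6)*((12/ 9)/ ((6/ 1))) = -31262/ 1366263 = -0.02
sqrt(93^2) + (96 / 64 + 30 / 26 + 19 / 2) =1367 / 13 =105.15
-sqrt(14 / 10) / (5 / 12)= -2.84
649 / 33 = 59 / 3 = 19.67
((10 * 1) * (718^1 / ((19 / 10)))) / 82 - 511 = -362169 / 779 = -464.92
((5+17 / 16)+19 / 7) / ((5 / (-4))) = -983 / 140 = -7.02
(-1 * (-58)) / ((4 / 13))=377 / 2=188.50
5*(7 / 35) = 1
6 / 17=0.35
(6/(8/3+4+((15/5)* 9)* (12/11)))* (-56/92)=-693/6854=-0.10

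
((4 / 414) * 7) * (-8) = -112 / 207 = -0.54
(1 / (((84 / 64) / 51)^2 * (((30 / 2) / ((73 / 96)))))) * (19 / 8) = 400843 / 2205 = 181.79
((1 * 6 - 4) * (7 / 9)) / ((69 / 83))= 1162 / 621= 1.87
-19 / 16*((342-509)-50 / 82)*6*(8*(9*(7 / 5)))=24677352 / 205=120377.33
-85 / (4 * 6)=-85 / 24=-3.54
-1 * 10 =-10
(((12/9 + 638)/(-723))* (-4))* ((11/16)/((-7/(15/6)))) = -7535/8676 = -0.87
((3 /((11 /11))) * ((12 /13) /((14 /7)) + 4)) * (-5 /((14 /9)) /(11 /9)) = -35235 /1001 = -35.20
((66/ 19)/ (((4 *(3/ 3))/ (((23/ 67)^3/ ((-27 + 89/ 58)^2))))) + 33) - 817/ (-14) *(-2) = -1043610150742072/ 12466340925913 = -83.71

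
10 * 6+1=61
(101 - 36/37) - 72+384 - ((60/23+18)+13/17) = 390.65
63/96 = 21/32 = 0.66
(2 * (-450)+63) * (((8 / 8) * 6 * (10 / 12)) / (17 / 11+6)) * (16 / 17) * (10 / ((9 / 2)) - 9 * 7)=31726.78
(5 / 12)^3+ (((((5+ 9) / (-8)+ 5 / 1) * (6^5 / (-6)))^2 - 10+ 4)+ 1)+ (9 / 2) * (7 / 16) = 30656346119 / 1728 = 17740941.04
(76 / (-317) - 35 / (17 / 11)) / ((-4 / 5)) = 616685 / 21556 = 28.61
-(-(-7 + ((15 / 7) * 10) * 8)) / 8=1151 / 56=20.55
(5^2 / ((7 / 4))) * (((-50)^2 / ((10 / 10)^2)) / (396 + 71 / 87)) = 21750000 / 241661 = 90.00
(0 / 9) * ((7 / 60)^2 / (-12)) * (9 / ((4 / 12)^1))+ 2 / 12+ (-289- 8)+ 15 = -281.83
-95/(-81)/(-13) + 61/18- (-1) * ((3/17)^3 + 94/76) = 4.54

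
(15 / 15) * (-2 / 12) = -1 / 6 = -0.17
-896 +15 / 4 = -3569 / 4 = -892.25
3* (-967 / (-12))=967 / 4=241.75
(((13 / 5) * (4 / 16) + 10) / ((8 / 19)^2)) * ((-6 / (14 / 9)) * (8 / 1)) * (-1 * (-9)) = -18684999 / 1120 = -16683.03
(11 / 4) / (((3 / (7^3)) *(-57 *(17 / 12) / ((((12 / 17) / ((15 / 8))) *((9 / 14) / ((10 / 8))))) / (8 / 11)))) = -75264 / 137275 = -0.55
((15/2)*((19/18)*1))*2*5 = 475/6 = 79.17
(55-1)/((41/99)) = 5346/41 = 130.39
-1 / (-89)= 1 / 89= 0.01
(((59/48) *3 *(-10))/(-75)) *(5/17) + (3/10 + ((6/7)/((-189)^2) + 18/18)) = 1.44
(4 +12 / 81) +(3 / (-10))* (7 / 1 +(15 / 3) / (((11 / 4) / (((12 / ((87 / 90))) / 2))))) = -115193 / 86130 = -1.34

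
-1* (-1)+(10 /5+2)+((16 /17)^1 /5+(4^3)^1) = 5881 /85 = 69.19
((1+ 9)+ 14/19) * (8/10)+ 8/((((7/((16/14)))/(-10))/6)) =-324816/4655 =-69.78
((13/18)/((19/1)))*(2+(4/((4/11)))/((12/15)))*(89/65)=0.82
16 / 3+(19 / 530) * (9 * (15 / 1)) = 3235 / 318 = 10.17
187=187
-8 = -8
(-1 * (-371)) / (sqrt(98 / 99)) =159 * sqrt(22) / 2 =372.89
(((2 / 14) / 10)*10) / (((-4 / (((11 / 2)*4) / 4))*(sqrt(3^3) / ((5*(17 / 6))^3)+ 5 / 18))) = -186689010234375 / 263993232830236+ 177288061500*sqrt(3) / 65998308207559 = -0.70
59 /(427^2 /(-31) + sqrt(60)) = -333479741 /33243806581 - 113398 * sqrt(15) /33243806581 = -0.01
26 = 26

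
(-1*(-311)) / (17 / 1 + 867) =311 / 884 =0.35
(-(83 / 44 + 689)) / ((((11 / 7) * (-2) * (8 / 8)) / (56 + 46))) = 10852443 / 484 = 22422.40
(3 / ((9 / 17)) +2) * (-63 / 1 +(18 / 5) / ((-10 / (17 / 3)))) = -12466 / 25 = -498.64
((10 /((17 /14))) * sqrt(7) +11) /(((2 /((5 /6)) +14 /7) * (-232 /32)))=-1400 * sqrt(7) /5423 - 10 /29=-1.03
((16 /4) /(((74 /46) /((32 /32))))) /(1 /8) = 736 /37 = 19.89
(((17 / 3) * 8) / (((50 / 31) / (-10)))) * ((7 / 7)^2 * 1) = -4216 / 15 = -281.07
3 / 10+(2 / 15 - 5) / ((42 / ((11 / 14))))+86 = 760363 / 8820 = 86.21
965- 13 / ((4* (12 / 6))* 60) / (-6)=2779213 / 2880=965.00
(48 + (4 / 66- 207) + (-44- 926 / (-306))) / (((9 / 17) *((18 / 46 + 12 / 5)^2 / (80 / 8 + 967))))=-4347263254550 / 91809531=-47350.89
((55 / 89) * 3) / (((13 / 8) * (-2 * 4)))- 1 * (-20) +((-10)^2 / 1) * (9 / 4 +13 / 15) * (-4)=-4258255 / 3471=-1226.81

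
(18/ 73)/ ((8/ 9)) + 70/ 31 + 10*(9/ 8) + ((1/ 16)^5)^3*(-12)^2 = 2247944732404218875791/ 163066335307830919168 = 13.79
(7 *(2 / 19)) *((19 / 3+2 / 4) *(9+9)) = 1722 / 19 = 90.63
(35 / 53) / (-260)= -7 / 2756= -0.00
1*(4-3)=1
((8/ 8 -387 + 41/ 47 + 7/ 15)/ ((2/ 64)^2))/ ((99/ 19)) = -5276194816/ 69795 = -75595.60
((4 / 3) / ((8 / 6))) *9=9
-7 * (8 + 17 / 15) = -959 / 15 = -63.93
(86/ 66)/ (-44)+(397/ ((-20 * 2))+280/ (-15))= -138527/ 4840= -28.62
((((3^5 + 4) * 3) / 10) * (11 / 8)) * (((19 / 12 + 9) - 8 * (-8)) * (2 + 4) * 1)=1459029 / 32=45594.66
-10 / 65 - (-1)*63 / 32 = 1.81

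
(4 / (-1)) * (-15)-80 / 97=5740 / 97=59.18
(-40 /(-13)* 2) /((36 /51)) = 340 /39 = 8.72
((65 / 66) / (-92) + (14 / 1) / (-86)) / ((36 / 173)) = -7836727 / 9399456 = -0.83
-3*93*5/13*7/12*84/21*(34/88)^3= -15991815/1107392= -14.44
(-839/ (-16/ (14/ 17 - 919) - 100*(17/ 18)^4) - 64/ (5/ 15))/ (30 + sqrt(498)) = -9854333137500/ 727728179473 + 328477771250*sqrt(498)/ 727728179473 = -3.47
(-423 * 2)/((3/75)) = -21150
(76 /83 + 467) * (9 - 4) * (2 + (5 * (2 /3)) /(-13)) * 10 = 132045800 /3237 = 40792.65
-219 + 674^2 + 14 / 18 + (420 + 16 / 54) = 12270908 / 27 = 454478.07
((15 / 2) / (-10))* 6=-9 / 2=-4.50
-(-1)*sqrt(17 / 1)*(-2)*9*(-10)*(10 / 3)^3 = 20000*sqrt(17) / 3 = 27487.37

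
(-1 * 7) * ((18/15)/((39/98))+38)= -18662/65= -287.11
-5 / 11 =-0.45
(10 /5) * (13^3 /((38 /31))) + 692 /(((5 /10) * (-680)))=5785808 /1615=3582.54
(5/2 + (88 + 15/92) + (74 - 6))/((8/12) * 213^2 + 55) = 14597/2787692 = 0.01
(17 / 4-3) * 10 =25 / 2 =12.50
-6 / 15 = -2 / 5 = -0.40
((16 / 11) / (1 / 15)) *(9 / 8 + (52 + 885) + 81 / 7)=1595490 / 77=20720.65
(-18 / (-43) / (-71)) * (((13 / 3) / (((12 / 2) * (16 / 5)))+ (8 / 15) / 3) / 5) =-581 / 1221200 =-0.00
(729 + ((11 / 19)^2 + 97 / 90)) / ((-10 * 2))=-23731117 / 649800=-36.52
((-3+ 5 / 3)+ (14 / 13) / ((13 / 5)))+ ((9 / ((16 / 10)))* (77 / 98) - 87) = -83.50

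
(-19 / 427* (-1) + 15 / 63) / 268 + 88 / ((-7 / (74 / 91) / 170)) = -27146818409 / 15620514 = -1737.90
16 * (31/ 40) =62/ 5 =12.40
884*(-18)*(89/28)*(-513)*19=3450847374/7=492978196.29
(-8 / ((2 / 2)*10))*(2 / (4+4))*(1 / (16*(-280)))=1 / 22400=0.00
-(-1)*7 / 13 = 7 / 13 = 0.54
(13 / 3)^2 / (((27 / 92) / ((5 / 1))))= 77740 / 243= 319.92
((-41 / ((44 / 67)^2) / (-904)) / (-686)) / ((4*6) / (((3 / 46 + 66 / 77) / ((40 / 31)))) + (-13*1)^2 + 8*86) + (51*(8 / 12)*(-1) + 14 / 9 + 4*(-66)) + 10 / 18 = -794407805192758495 / 2684817965668608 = -295.89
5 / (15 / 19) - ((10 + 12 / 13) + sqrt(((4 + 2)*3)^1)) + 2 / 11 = -1891 / 429 - 3*sqrt(2) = -8.65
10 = 10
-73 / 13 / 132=-73 / 1716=-0.04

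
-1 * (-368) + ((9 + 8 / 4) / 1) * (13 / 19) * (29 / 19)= 136995 / 361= 379.49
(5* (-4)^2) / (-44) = -20 / 11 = -1.82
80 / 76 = 20 / 19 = 1.05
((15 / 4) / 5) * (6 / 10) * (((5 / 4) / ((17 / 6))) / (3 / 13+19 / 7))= 2457 / 36448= 0.07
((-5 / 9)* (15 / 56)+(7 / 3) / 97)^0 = 1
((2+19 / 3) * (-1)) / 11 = -25 / 33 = -0.76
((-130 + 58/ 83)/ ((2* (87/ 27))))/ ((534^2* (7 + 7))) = -0.00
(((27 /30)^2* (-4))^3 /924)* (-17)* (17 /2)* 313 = 16024186179 /9625000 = 1664.85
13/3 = 4.33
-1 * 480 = -480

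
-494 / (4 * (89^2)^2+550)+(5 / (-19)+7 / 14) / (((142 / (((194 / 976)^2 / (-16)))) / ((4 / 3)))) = -4811662959551 / 645004211502236672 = -0.00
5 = 5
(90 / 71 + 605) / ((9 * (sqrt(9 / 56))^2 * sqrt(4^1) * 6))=602630 / 17253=34.93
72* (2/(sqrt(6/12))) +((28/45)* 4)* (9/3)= 112/15 +144* sqrt(2)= 211.11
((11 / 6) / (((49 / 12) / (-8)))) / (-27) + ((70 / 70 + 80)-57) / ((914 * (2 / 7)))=135998 / 604611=0.22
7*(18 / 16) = 63 / 8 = 7.88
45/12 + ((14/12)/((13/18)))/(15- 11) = 54/13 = 4.15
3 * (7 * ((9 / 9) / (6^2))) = 7 / 12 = 0.58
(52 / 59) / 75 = 52 / 4425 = 0.01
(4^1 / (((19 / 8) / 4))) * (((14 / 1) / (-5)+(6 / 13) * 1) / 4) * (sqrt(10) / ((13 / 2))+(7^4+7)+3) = -617216 / 65 - 512 * sqrt(10) / 845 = -9497.55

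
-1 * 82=-82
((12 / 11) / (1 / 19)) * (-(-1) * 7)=1596 / 11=145.09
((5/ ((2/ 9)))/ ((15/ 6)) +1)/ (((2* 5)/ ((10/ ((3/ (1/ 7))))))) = 10/ 21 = 0.48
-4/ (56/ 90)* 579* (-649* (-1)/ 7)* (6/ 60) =-3381939/ 98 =-34509.58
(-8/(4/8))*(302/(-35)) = 4832/35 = 138.06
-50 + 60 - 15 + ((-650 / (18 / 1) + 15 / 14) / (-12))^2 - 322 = -728076863 / 2286144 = -318.47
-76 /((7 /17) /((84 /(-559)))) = 15504 /559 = 27.74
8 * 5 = 40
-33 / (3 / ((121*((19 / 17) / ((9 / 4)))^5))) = -3374784275456 / 83841135993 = -40.25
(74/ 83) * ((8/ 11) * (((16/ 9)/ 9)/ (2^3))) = 0.02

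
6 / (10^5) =3 / 50000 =0.00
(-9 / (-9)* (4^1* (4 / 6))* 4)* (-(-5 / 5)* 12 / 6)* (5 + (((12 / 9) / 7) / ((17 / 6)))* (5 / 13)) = 497600 / 4641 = 107.22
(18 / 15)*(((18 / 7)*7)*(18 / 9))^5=72559411.20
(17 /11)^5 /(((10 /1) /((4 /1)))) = 2839714 /805255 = 3.53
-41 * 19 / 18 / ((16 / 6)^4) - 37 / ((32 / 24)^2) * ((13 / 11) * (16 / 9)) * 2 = -7957825 / 90112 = -88.31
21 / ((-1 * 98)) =-3 / 14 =-0.21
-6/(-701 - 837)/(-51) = -1/13073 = -0.00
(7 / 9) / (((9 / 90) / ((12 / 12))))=70 / 9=7.78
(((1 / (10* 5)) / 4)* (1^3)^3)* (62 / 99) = 0.00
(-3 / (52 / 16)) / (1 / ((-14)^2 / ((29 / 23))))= -54096 / 377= -143.49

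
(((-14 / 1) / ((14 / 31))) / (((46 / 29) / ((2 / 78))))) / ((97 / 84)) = -12586 / 29003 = -0.43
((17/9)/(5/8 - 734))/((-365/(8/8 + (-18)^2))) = 8840/3854619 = 0.00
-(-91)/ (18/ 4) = 182/ 9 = 20.22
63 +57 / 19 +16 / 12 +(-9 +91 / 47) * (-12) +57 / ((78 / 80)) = 385958 / 1833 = 210.56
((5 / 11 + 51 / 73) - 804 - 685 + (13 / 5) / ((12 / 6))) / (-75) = 11936971 / 602250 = 19.82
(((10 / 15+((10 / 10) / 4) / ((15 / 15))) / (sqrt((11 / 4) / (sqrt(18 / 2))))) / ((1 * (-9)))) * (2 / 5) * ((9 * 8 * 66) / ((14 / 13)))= -1144 * sqrt(33) / 35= -187.77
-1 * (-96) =96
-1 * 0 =0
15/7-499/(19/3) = -10194/133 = -76.65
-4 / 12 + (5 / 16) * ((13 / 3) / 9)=-79 / 432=-0.18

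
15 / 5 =3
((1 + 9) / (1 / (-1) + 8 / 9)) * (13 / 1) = -1170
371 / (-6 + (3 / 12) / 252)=-373968 / 6047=-61.84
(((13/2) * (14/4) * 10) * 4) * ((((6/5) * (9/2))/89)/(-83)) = -4914/7387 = -0.67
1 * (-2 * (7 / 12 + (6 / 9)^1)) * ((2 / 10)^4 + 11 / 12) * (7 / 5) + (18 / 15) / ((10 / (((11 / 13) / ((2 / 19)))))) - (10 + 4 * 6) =-7068617 / 195000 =-36.25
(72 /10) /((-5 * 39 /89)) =-1068 /325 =-3.29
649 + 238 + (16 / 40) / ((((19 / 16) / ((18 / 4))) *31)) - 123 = 2250124 / 2945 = 764.05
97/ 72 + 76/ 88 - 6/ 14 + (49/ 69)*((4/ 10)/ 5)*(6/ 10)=28951187/ 15939000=1.82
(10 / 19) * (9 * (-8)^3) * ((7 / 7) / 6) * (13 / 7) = -99840 / 133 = -750.68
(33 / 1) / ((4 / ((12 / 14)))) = 99 / 14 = 7.07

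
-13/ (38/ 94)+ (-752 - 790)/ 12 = -6105/ 38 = -160.66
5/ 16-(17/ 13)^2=-3779/ 2704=-1.40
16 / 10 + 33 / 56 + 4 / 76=11927 / 5320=2.24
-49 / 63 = -7 / 9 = -0.78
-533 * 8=-4264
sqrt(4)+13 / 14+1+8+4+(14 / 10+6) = 1633 / 70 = 23.33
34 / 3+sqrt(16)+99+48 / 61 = 21067 / 183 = 115.12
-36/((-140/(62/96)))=93/560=0.17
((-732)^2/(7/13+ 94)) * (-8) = -55725696/1229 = -45342.31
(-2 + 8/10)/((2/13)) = -39/5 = -7.80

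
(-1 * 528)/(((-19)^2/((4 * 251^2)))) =-133058112/361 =-368582.03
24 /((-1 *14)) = -12 /7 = -1.71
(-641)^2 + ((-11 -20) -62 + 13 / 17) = 6983409 / 17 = 410788.76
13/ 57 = 0.23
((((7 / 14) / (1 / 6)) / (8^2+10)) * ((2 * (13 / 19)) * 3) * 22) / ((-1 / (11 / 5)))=-8.06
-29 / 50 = -0.58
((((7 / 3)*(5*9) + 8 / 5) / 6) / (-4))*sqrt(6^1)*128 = -8528*sqrt(6) / 15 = -1392.62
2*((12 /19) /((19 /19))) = 24 /19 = 1.26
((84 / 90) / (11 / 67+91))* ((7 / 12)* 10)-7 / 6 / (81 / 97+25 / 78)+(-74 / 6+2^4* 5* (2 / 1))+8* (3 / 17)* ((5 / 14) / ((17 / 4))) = 20395327192309 / 138899236644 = 146.84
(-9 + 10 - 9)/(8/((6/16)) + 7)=-24/85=-0.28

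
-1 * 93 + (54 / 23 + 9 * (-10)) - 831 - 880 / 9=-229652 / 207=-1109.43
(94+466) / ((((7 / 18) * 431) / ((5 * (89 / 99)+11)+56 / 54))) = 785600 / 14223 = 55.23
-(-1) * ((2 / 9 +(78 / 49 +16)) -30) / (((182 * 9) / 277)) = -744299 / 361179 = -2.06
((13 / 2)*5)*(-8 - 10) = -585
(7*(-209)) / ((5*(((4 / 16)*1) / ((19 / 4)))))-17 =-27882 / 5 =-5576.40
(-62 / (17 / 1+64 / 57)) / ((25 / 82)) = -289788 / 25825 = -11.22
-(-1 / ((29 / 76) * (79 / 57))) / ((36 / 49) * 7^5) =361 / 2357439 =0.00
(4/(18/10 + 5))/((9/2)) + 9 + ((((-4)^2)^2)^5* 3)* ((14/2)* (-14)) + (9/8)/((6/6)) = -395665856324947703/1224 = -323256418566133.74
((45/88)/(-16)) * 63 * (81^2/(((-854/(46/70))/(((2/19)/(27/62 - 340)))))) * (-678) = 128453009787/60122652128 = 2.14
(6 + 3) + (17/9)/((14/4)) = 601/63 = 9.54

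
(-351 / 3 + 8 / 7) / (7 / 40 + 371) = -32440 / 103929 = -0.31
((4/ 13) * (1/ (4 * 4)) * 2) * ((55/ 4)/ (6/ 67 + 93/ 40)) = 18425/ 84123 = 0.22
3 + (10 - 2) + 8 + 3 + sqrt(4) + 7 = 31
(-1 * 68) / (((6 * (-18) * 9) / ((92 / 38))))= 782 / 4617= 0.17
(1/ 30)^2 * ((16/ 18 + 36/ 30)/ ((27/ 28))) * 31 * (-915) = -1244278/ 18225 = -68.27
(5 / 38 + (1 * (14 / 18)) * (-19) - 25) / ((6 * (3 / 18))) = -13559 / 342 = -39.65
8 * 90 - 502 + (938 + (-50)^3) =-123844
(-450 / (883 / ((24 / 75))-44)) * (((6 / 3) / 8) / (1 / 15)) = -4500 / 7241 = -0.62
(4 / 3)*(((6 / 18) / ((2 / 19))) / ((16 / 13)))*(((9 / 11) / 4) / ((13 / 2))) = 19 / 176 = 0.11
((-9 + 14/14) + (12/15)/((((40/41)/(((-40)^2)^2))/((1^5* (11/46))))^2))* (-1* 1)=-314983174283.12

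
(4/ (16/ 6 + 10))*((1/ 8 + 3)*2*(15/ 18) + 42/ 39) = 1961/ 988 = 1.98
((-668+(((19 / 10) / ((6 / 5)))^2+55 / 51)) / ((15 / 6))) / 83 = -1626487 / 507960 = -3.20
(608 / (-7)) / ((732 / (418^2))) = -26558048 / 1281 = -20732.28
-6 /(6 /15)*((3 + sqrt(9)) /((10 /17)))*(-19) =2907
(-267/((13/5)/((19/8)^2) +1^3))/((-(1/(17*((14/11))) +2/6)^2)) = 1268.63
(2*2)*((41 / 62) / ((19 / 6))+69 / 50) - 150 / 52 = 1328757 / 382850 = 3.47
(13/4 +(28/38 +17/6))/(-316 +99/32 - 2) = -12440/574389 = -0.02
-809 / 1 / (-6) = 809 / 6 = 134.83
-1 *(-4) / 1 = 4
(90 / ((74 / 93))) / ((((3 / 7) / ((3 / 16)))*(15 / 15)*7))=4185 / 592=7.07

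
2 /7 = 0.29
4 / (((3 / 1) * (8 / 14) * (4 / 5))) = 35 / 12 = 2.92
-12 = -12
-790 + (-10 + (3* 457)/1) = 571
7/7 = 1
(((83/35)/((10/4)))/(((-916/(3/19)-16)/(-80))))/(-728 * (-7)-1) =1992/778031975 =0.00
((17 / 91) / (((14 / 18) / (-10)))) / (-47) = 1530 / 29939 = 0.05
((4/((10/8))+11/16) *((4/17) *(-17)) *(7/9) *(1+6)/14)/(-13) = 2177/4680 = 0.47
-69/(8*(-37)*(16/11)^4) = 1010229/19398656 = 0.05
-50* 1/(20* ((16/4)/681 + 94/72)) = -20430/10717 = -1.91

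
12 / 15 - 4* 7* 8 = -1116 / 5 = -223.20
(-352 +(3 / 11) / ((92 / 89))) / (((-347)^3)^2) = -0.00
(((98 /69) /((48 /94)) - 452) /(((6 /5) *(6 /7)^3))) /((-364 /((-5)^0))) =91128485 /55800576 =1.63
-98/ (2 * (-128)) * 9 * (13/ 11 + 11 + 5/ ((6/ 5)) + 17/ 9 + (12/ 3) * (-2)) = 99323/ 2816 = 35.27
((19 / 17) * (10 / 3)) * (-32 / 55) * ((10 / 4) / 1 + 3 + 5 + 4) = -17632 / 561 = -31.43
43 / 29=1.48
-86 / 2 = -43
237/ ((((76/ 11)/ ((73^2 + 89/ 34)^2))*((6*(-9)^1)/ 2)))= -36114505.13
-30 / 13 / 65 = -6 / 169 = -0.04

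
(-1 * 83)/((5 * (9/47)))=-3901/45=-86.69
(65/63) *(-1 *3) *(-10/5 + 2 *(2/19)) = 2210/399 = 5.54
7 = 7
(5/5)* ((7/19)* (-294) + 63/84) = -8175/76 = -107.57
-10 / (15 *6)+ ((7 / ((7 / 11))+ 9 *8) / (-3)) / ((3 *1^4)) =-28 / 3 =-9.33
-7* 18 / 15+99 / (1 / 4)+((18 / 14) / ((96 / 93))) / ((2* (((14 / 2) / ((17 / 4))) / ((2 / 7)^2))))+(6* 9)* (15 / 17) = 5685356499 / 13061440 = 435.28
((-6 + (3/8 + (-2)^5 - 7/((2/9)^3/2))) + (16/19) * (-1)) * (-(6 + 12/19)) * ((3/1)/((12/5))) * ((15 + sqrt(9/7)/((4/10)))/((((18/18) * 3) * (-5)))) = -62924715/5776 - 8989245 * sqrt(7)/11552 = -12952.97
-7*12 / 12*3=-21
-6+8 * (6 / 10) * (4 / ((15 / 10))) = 34 / 5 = 6.80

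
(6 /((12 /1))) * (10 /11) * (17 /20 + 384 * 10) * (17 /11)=1305889 /484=2698.12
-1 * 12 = -12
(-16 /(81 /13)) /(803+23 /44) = -9152 /2863755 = -0.00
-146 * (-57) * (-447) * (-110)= 409192740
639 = 639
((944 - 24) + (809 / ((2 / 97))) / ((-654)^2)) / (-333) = -787075913 / 284858856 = -2.76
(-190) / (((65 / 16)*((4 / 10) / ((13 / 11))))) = -1520 / 11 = -138.18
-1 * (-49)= 49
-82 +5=-77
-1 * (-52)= 52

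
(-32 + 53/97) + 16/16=-2954/97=-30.45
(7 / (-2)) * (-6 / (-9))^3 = -28 / 27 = -1.04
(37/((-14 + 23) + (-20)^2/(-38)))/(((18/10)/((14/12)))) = -24605/1566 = -15.71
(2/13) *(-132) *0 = 0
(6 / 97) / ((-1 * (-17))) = 6 / 1649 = 0.00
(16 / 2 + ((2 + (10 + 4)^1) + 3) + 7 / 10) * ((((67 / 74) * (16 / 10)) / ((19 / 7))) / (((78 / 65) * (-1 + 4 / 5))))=-129913 / 2109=-61.60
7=7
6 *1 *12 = 72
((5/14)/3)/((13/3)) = 5/182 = 0.03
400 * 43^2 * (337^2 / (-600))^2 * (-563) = -14918405240300.12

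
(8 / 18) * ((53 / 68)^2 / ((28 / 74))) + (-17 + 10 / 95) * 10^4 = -467553785273 / 2767464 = -168946.65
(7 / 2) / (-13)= -7 / 26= -0.27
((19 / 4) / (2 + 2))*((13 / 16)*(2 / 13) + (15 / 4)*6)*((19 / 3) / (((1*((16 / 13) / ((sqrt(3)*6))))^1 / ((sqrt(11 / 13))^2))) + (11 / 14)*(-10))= -189145 / 896 + 718751*sqrt(3) / 1024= 1004.64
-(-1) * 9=9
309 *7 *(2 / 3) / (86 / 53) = 38213 / 43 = 888.67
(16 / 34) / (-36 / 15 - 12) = -5 / 153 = -0.03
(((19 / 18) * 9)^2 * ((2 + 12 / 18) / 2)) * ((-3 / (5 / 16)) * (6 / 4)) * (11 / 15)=-31768 / 25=-1270.72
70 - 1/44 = 3079/44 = 69.98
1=1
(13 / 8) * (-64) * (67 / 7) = -6968 / 7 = -995.43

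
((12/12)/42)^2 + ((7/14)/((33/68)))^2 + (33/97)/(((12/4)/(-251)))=-567329275/20704068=-27.40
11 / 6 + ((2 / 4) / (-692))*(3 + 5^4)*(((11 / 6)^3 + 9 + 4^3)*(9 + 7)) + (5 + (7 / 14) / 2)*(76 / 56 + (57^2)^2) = 2070876246593 / 37368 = 55418439.48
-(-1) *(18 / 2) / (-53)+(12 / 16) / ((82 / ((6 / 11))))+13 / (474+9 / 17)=-105997601 / 771302004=-0.14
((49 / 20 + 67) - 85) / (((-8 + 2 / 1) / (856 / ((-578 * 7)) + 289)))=181692109 / 242760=748.44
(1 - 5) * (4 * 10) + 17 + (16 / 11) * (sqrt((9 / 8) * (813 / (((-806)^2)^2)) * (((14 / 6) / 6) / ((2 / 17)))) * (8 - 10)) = -143 - sqrt(193494) / 1786499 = -143.00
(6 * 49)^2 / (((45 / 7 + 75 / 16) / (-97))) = -313013568 / 415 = -754249.56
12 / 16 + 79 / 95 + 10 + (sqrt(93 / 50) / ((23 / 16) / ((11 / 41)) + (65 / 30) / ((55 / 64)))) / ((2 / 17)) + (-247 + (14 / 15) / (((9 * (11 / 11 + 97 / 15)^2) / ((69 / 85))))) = -340657687 / 1447040 + 204 * sqrt(186) / 1891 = -233.95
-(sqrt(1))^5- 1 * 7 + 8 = 0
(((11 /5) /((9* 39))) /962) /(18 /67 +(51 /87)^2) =619817 /58248383310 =0.00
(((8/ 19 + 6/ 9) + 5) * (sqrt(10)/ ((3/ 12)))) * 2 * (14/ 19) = 38864 * sqrt(10)/ 1083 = 113.48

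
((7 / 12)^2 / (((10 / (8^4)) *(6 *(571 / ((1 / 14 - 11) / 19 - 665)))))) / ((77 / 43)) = -243611168 / 16110765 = -15.12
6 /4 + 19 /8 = 31 /8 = 3.88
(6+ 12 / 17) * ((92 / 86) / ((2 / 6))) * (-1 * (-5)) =78660 / 731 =107.61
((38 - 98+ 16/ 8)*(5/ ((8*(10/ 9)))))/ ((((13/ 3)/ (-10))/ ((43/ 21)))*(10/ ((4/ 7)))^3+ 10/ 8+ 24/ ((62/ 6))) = 695826/ 24113879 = 0.03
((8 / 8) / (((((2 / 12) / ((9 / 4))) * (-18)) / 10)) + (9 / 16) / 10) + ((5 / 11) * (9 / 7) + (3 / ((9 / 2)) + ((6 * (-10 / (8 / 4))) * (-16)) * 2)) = 35252719 / 36960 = 953.81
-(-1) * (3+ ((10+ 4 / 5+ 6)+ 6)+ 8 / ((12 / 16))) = 547 / 15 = 36.47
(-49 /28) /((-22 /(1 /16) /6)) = 21 /704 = 0.03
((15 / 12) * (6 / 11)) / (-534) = -5 / 3916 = -0.00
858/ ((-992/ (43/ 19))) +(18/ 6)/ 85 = -1539723/ 801040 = -1.92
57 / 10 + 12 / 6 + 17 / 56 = 2241 / 280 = 8.00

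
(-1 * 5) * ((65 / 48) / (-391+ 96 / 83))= 2075 / 119472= 0.02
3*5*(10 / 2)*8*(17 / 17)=600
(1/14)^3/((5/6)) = 3/6860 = 0.00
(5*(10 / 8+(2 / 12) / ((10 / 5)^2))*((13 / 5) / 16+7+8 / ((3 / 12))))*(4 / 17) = 97123 / 1632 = 59.51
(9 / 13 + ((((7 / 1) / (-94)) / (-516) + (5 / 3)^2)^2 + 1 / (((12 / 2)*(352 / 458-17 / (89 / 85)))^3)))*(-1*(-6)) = 72513948558143507739450176437 / 1437201994724104415217027552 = 50.45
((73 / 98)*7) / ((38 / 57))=219 / 28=7.82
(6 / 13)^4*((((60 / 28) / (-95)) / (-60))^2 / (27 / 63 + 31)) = 0.00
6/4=3/2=1.50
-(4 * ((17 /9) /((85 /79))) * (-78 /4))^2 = -4218916 /225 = -18750.74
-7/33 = -0.21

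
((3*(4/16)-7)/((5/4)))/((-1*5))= 1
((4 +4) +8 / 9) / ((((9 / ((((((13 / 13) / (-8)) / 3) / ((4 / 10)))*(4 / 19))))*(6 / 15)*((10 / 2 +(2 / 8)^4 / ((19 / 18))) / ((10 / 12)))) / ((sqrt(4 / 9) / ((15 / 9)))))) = -32000 / 8871201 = -0.00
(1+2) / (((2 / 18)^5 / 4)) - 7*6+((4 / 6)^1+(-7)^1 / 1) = 2125619 / 3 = 708539.67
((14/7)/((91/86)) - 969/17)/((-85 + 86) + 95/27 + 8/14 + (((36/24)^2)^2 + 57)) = -2166480/2639897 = -0.82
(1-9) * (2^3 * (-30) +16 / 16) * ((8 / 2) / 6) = 3824 / 3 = 1274.67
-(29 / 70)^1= -0.41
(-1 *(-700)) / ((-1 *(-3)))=700 / 3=233.33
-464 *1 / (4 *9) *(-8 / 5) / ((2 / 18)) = 185.60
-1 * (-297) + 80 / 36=2693 / 9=299.22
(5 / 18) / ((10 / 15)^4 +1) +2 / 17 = 1153 / 3298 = 0.35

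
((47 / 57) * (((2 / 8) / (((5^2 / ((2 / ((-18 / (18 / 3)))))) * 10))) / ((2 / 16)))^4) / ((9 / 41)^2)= 1264112 / 91302978515625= 0.00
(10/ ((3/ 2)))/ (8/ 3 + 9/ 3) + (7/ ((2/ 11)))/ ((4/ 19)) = 25031/ 136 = 184.05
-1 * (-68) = 68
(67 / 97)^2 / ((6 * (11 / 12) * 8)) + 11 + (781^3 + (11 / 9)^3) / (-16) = -29773710.42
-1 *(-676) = 676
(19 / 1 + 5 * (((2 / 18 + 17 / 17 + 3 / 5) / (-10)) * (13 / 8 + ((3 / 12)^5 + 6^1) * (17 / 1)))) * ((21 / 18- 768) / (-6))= -29542528693 / 3317760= -8904.36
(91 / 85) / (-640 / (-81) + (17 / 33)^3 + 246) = 9810801 / 2327987225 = 0.00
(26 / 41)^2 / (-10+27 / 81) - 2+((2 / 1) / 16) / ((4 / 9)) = -2746091 / 1559968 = -1.76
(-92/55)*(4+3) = -644/55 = -11.71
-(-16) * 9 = 144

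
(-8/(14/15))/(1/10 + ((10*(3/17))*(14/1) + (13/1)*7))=-10200/137809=-0.07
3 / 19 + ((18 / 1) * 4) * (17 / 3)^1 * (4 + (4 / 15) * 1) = 165391 / 95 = 1740.96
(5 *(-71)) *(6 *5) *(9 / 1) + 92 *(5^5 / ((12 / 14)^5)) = 1021670725 / 1944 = 525550.78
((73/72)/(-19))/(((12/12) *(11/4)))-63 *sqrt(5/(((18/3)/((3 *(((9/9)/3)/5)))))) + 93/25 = 348041/94050-21 *sqrt(6)/2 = -22.02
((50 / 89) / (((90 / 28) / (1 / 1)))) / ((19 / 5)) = 700 / 15219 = 0.05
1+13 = 14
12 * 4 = 48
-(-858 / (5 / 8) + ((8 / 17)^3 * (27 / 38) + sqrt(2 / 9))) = 640699248 / 466735 - sqrt(2) / 3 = 1372.25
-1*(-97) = 97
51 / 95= 0.54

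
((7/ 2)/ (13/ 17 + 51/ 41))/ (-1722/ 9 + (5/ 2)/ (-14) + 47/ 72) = -43911/ 4809650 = -0.01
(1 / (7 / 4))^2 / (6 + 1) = 16 / 343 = 0.05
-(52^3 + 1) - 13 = -140622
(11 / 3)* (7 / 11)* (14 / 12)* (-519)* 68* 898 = -258819764 / 3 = -86273254.67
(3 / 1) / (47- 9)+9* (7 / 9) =269 / 38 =7.08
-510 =-510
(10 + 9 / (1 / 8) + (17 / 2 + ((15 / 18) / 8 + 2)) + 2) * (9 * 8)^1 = 13623 / 2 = 6811.50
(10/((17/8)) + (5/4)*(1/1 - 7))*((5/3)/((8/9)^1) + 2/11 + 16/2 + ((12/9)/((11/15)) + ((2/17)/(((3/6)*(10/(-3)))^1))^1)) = -152513/4624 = -32.98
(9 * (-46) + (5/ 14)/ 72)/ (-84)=417307/ 84672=4.93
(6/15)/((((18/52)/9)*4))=13/5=2.60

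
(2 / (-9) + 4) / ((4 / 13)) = 221 / 18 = 12.28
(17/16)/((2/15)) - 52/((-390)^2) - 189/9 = -1219757/93600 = -13.03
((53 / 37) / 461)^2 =2809 / 290941249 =0.00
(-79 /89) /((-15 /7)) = 553 /1335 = 0.41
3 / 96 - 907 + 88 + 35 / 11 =-287157 / 352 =-815.79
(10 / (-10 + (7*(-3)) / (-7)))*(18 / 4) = -45 / 7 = -6.43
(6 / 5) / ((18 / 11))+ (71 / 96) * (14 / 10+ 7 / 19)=2327 / 1140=2.04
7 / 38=0.18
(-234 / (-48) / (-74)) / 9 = -13 / 1776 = -0.01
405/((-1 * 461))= -405/461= -0.88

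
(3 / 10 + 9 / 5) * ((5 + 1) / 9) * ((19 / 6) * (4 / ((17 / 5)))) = 266 / 51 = 5.22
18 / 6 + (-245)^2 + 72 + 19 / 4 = 240419 / 4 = 60104.75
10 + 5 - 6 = 9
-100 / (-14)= 50 / 7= 7.14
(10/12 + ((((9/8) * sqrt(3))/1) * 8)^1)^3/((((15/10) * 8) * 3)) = 131345/7776 + 2941 * sqrt(3)/48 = 123.02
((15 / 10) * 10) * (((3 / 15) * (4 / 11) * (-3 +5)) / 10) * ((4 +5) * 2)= 216 / 55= 3.93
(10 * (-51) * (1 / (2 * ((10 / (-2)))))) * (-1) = -51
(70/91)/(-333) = -10/4329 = -0.00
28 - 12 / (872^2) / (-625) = 3326680003 / 118810000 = 28.00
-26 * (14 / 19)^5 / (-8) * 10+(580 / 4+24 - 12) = 406226823 / 2476099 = 164.06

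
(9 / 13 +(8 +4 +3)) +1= 217 / 13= 16.69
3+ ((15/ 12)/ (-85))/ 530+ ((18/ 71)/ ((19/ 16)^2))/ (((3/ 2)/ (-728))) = -77829234551/ 923741240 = -84.25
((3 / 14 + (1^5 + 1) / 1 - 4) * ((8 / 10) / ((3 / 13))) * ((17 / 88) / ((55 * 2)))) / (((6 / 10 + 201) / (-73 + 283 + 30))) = -5525 / 426888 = -0.01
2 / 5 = 0.40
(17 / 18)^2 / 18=289 / 5832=0.05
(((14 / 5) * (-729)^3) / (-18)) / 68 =301327047 / 340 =886256.02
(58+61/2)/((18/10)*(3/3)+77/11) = 885/88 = 10.06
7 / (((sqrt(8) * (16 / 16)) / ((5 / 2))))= 35 * sqrt(2) / 8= 6.19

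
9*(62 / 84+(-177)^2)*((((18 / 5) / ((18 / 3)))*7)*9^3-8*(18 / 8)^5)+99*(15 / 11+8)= 6569938410849 / 8960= 733252054.78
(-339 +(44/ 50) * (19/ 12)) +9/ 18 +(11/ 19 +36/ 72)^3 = -1382159701/ 4115400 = -335.85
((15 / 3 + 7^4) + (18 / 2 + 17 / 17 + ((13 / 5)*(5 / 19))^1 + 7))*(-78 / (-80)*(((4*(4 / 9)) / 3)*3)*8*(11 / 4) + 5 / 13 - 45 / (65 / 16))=16427570 / 247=66508.38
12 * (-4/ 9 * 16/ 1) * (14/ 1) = -3584/ 3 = -1194.67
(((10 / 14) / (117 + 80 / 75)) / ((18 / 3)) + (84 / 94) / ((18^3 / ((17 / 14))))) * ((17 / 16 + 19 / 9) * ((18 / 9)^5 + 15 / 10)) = 41422883531 / 326214459648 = 0.13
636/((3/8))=1696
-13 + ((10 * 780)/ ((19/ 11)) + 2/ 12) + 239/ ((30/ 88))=2966293/ 570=5204.02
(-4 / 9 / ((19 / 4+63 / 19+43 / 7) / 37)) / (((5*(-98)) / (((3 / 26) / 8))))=703 / 20636070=0.00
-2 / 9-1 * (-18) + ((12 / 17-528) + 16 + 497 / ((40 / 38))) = -65381 / 3060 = -21.37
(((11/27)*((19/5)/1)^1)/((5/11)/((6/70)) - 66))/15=-2299/1352025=-0.00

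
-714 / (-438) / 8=119 / 584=0.20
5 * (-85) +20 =-405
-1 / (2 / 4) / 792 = -1 / 396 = -0.00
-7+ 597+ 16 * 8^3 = 8782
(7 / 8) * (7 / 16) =49 / 128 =0.38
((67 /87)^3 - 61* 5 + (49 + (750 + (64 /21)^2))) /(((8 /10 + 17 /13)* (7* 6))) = 1056519947405 /185662286838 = 5.69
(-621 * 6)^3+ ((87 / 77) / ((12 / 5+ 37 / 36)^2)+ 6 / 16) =-12130524851842873065 / 234504424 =-51728341175.53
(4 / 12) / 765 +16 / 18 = 2041 / 2295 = 0.89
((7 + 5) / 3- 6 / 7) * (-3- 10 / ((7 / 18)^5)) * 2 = -833628444 / 117649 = -7085.72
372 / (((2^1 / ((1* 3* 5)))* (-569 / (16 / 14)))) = -22320 / 3983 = -5.60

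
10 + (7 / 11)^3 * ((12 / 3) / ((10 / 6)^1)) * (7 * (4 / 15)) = 371166 / 33275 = 11.15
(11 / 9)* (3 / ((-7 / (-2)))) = 22 / 21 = 1.05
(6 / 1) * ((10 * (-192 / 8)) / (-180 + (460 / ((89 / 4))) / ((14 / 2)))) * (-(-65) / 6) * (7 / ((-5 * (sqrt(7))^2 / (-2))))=194376 / 5515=35.24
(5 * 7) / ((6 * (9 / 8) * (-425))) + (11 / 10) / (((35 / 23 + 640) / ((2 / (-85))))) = -2072531 / 169313625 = -0.01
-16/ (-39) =16/ 39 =0.41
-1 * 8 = -8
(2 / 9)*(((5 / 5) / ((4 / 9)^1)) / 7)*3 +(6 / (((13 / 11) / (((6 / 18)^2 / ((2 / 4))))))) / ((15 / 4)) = 4219 / 8190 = 0.52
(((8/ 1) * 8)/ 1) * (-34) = -2176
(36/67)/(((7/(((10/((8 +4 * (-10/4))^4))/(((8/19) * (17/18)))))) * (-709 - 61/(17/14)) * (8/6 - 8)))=0.00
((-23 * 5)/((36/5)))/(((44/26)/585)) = -485875/88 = -5521.31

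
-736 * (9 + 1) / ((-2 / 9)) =33120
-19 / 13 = -1.46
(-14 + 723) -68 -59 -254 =328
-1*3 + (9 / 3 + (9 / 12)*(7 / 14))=3 / 8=0.38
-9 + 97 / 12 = -11 / 12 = -0.92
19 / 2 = 9.50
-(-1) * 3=3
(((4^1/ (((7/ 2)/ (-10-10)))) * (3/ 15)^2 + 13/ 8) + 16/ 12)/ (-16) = -1717/ 13440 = -0.13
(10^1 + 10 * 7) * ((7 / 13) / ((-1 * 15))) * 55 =-6160 / 39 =-157.95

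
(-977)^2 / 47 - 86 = 950487 / 47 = 20223.13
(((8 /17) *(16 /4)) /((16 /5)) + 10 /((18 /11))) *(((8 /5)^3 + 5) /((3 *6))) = 15539 /4590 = 3.39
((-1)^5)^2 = 1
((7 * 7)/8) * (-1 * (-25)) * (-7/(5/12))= -5145/2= -2572.50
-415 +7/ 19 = -7878/ 19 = -414.63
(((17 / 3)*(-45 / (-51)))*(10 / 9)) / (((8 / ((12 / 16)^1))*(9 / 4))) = 25 / 108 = 0.23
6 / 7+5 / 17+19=2398 / 119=20.15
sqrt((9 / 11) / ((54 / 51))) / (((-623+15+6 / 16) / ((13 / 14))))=-26 * sqrt(374) / 374297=-0.00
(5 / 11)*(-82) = -410 / 11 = -37.27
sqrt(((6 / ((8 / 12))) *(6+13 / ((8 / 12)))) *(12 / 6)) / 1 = 3 *sqrt(51) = 21.42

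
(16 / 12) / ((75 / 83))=332 / 225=1.48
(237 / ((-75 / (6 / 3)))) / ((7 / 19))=-3002 / 175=-17.15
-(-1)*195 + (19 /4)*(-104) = -299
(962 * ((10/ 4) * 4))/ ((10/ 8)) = 7696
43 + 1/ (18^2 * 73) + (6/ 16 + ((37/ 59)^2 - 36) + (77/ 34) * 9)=78802426921/ 2799308808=28.15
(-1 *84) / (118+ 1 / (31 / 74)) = -217 / 311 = -0.70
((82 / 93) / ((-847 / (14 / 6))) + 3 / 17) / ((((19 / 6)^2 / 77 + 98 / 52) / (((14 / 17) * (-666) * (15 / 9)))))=-564994182480 / 7155347243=-78.96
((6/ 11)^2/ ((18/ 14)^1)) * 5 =140/ 121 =1.16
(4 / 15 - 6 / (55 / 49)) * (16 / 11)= -13408 / 1815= -7.39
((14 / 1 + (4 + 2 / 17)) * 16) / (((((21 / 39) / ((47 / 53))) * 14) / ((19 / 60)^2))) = 4852562 / 1419075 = 3.42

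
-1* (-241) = 241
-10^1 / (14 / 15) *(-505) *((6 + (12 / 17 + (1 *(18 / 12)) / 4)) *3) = 109420875 / 952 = 114937.89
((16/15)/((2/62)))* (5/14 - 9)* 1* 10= -60016/21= -2857.90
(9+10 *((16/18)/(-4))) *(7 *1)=427/9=47.44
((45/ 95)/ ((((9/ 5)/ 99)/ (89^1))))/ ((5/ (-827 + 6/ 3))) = -7269075/ 19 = -382582.89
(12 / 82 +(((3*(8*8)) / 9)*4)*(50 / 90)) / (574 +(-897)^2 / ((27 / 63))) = 52642 / 2078940465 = 0.00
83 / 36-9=-241 / 36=-6.69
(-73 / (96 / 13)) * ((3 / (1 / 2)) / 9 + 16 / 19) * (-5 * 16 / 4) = 204035 / 684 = 298.30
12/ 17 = 0.71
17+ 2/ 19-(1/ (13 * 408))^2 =9143035181/ 534515904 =17.11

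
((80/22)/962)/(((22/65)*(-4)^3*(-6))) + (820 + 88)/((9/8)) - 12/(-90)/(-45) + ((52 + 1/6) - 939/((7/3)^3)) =52099481720767/66338395200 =785.36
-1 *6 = -6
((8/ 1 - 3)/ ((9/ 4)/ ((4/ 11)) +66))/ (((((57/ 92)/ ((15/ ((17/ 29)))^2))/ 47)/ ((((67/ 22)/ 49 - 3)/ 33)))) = -2303348965600/ 7520468109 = -306.28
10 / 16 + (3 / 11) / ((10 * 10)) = 1381 / 2200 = 0.63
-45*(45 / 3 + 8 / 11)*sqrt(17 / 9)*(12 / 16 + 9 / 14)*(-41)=4149405*sqrt(17) / 308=55546.87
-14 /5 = -2.80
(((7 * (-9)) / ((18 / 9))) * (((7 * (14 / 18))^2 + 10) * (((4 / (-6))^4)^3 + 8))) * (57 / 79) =-908709776156 / 125951517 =-7214.76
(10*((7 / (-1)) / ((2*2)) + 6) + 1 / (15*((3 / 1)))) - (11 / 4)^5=-5287871 / 46080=-114.75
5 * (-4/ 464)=-5/ 116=-0.04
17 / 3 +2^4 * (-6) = -271 / 3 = -90.33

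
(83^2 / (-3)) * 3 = -6889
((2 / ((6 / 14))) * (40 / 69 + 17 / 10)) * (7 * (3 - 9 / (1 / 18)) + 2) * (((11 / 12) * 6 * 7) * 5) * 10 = -4709790085 / 207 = -22752609.11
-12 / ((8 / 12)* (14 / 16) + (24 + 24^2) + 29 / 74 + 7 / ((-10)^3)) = -1332000 / 66707473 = -0.02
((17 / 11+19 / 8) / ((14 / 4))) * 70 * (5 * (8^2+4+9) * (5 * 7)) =2113125 / 2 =1056562.50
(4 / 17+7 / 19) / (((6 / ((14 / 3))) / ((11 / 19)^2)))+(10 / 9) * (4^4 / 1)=298668845 / 1049427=284.60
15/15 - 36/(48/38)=-55/2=-27.50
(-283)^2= 80089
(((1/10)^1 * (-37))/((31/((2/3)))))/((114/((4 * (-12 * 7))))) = 0.23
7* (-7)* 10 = -490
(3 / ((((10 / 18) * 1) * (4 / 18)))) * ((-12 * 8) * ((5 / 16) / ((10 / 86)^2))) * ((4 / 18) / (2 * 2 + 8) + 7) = -18920817 / 50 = -378416.34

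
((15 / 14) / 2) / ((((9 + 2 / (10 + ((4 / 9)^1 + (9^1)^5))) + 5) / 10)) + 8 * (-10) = -8294623835 / 104181112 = -79.62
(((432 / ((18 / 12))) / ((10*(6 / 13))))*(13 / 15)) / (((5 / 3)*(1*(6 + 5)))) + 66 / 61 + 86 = 90.03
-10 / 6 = -5 / 3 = -1.67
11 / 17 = 0.65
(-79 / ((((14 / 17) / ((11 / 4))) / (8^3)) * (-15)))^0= 1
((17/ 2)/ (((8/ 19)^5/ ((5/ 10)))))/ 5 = 42093683/ 655360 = 64.23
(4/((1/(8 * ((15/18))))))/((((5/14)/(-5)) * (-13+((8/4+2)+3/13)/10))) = 29120/981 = 29.68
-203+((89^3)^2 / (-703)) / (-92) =496968161733 / 64676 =7683965.64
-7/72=-0.10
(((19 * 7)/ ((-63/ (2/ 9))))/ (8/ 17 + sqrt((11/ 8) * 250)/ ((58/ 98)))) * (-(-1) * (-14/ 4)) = -60848032/ 77264448399 + 546189770 * sqrt(55)/ 77264448399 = 0.05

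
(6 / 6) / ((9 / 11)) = 11 / 9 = 1.22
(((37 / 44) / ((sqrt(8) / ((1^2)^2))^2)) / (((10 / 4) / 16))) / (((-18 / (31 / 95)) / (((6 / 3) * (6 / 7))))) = -2294 / 109725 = -0.02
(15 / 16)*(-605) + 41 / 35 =-316969 / 560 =-566.02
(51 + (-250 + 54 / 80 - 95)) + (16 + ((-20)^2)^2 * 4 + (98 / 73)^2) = 136363669563 / 213160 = 639724.48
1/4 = 0.25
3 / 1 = 3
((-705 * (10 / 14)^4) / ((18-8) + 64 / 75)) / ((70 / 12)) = -19828125 / 6840449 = -2.90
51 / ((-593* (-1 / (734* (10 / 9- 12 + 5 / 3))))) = -1035674 / 1779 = -582.17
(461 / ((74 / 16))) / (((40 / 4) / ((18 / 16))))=4149 / 370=11.21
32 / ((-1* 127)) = -32 / 127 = -0.25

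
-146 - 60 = -206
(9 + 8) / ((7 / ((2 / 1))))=34 / 7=4.86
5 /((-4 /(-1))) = 5 /4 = 1.25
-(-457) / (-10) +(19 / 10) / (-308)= -28155 / 616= -45.71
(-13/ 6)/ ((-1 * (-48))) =-13/ 288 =-0.05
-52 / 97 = -0.54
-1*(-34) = 34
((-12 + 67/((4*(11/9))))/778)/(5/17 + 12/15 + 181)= 6375/529842896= 0.00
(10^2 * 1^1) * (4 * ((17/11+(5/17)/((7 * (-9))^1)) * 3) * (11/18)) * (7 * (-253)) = -918491200/459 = -2001070.15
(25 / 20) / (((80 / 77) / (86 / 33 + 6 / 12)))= 1435 / 384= 3.74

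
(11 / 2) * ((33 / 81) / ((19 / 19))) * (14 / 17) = 847 / 459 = 1.85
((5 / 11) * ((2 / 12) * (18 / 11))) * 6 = 90 / 121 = 0.74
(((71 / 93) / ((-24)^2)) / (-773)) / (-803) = 71 / 33250675392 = 0.00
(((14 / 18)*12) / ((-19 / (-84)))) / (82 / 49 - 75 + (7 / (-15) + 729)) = 0.06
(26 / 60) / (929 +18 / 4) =13 / 28005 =0.00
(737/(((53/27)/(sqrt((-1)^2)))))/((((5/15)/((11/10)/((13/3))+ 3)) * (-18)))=-2805759/13780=-203.61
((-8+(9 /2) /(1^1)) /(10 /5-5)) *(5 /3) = 35 /18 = 1.94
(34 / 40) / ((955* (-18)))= -17 / 343800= -0.00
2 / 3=0.67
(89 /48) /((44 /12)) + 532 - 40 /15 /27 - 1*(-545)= 15359513 /14256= 1077.41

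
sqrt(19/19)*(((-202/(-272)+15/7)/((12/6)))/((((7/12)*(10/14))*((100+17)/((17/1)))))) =2747/5460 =0.50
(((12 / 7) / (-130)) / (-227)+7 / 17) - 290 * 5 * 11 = -28005004653 / 1755845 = -15949.59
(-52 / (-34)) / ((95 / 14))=364 / 1615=0.23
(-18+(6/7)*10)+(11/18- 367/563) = -9.47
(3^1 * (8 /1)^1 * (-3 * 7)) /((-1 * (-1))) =-504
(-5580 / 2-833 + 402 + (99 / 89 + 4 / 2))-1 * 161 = -300721 / 89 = -3378.89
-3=-3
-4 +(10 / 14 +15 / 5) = -2 / 7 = -0.29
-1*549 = -549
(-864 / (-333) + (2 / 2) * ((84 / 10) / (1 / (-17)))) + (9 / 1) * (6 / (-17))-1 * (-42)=-318846 / 3145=-101.38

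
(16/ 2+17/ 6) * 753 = 16315/ 2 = 8157.50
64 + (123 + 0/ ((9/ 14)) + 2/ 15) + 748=14027/ 15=935.13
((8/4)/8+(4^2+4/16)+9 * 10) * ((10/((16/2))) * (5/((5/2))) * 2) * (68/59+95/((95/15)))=1014945/118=8601.23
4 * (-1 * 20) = -80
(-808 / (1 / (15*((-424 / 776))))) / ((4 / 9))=14900.10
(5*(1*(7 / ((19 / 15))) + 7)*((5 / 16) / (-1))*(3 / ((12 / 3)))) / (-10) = 1785 / 1216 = 1.47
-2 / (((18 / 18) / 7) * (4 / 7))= -49 / 2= -24.50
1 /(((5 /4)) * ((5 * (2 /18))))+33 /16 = 1401 /400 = 3.50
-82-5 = -87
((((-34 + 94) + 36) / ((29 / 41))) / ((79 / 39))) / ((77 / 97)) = 14889888 / 176407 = 84.41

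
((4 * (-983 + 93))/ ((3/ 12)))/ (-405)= 2848/ 81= 35.16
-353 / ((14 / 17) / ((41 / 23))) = -246041 / 322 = -764.10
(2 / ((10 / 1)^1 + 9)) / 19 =2 / 361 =0.01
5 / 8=0.62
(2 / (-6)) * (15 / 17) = -5 / 17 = -0.29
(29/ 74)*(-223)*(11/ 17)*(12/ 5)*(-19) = 8109618/ 3145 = 2578.57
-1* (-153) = 153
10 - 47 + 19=-18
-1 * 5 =-5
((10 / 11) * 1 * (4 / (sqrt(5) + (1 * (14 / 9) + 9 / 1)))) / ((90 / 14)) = 266 / 4741 - 126 * sqrt(5) / 23705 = 0.04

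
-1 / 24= -0.04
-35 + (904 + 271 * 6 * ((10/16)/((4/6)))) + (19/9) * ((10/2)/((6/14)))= 522289/216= 2418.00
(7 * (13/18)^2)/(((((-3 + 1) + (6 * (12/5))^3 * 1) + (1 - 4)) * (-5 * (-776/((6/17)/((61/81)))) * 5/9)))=159705/599708399152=0.00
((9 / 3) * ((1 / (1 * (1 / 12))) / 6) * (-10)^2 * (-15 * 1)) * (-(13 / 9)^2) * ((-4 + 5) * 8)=1352000 / 9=150222.22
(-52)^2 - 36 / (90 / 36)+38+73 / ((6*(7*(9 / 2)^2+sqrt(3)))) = 2727.68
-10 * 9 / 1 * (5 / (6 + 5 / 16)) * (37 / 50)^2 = -98568 / 2525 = -39.04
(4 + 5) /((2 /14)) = 63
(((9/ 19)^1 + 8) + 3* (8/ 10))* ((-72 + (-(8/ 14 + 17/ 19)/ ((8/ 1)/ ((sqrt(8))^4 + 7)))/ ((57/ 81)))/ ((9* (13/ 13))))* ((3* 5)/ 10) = -164.00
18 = 18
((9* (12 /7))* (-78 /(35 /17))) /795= -47736 /64925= -0.74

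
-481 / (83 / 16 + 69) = -7696 / 1187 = -6.48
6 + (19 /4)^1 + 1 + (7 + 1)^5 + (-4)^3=32715.75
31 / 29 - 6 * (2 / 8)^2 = 161 / 232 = 0.69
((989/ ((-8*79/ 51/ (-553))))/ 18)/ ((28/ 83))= 1395479/ 192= 7268.12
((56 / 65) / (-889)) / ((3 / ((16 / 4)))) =-32 / 24765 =-0.00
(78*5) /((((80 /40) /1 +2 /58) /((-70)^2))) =55419000 /59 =939305.08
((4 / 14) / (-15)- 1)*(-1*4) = 428 / 105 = 4.08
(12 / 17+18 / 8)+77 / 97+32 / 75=2066047 / 494700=4.18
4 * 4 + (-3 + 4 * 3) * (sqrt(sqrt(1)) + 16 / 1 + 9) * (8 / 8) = 250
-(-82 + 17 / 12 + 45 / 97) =93259 / 1164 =80.12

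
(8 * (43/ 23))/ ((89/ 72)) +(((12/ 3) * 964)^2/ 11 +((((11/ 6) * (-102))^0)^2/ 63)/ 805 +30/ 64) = 2147605479603503/ 1588799520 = 1351715.84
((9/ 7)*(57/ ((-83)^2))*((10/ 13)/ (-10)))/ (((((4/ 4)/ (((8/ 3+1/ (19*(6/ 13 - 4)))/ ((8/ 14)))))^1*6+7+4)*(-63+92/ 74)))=131974893/ 122436604573205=0.00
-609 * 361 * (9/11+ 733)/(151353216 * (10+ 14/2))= -10563221/168470544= -0.06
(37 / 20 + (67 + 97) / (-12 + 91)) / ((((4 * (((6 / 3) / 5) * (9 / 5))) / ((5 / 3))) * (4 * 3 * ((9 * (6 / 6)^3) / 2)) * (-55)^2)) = 6203 / 445984704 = 0.00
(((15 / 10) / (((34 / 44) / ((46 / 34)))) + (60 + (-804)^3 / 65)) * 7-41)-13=-55969296.35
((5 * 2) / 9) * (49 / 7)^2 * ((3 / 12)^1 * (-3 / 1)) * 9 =-735 / 2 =-367.50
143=143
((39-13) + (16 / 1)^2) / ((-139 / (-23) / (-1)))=-6486 / 139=-46.66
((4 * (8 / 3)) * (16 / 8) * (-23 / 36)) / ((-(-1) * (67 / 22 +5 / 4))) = -16192 / 5103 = -3.17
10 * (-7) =-70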